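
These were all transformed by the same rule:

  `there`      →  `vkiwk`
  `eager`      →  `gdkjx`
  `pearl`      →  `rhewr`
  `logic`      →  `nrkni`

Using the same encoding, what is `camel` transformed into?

edqjr

In there: t→v is +2, h→k is +3, e→i is +4, r→w is +5 — the shift increases by 1 each position. Letter i (0-indexed) is shifted by i+2, so successive shifts are 2, 3, 4, ….
On camel: c+2=e, a+3=d, m+4=q, e+5=j, l+6=r.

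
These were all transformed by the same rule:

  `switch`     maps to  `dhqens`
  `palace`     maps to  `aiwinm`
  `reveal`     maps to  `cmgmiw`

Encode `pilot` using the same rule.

The shift depends on letter class: consonant s→d is +11, but vowel i→q is +8. Vowels shift forward by 8 and consonants shift forward by 11.
For pilot: p(cons)+11=a, i(vowel)+8=q, l(cons)+11=w, o(vowel)+8=w, t(cons)+11=e.

aqwwe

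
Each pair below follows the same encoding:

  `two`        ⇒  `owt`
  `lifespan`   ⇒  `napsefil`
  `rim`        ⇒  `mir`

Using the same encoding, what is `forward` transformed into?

drawrof

The word is simply reversed.
Applying it to forward: reverse → drawrof.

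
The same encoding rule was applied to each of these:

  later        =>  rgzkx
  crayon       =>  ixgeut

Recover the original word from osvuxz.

Compare letters: l→r is +6, a→g is +6, t→z is +6 — a constant shift. This is a Caesar cipher with shift 6.
Decoding osvuxz: o−6=i, s−6=m, v−6=p, u−6=o, x−6=r, z−6=t.

import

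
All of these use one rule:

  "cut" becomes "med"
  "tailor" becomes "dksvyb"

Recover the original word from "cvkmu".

Compare letters: c→m is +10, u→e is +10, t→d is +10 — a constant shift. Every letter moves 10 places later in the alphabet, wrapping around z→a.
Reversing it on cvkmu: c−10=s, v−10=l, k−10=a, m−10=c, u−10=k.

slack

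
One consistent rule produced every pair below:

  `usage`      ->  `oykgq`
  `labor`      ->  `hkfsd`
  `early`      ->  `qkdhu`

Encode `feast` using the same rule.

u(20)→o(14) and s(18)→y(24) fit y≡21x+10 (mod 26); the inverse of 21 mod 26 is 5. This is an affine cipher: with a=0,…,z=25, each position x becomes (21x+10) mod 26.
Applying it to feast: f(5)→21·5+10≡11=l; e(4)→21·4+10≡16=q; a(0)→21·0+10≡10=k; s(18)→21·18+10≡24=y; t(19)→21·19+10≡19=t (all mod 26).

lqkyt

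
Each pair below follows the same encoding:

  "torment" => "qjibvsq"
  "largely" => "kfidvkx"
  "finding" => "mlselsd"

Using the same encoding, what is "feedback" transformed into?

mvvewfnt

t(19)→q(16) and o(14)→j(9) fit y≡17x+5 (mod 26); the inverse of 17 mod 26 is 23. Treating letters as 0–25, the rule is x ↦ 17x + 5 (mod 26).
Applying it to feedback: f(5)→17·5+5≡12=m; e(4)→17·4+5≡21=v; e(4)→17·4+5≡21=v; d(3)→17·3+5≡4=e; b(1)→17·1+5≡22=w; a(0)→17·0+5≡5=f; c(2)→17·2+5≡13=n; k(10)→17·10+5≡19=t (all mod 26).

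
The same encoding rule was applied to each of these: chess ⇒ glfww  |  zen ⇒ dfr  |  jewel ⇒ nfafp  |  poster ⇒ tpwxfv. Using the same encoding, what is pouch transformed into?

The shift depends on letter class: consonant c→g is +4, but vowel e→f is +1. Vowels shift forward by 1 and consonants shift forward by 4.
For pouch: p(cons)+4=t, o(vowel)+1=p, u(vowel)+1=v, c(cons)+4=g, h(cons)+4=l.

tpvgl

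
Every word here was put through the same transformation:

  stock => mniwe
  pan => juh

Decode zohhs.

Compare letters: s→m is +20, t→n is +20, o→i is +20 — a constant shift. Every letter moves 20 places later in the alphabet, wrapping around z→a.
Decoding zohhs: z−20=f, o−20=u, h−20=n, h−20=n, s−20=y.

funny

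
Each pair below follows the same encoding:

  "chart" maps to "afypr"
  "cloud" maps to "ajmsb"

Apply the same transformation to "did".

bgb

Compare letters: c→a is +24, h→f is +24, a→y is +24 — a constant shift. Each letter is shifted forward by 24 in the alphabet (a Caesar shift of +24).
For did: d+24=b, i+24=g, d+24=b.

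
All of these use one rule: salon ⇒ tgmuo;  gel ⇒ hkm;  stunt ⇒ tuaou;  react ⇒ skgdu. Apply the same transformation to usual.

The shift depends on letter class: consonant s→t is +1, but vowel a→g is +6. The rule splits by letter class: vowels +6, consonants +1.
On usual: u(vowel)+6=a, s(cons)+1=t, u(vowel)+6=a, a(vowel)+6=g, l(cons)+1=m.

atagm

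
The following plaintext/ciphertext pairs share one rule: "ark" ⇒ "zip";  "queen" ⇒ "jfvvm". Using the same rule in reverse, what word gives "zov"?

ale

Each pair mirrors across the alphabet (a↔z, r↔i, k↔p): positions sum to 25. Each letter is replaced by its mirror in the alphabet: a↔z, b↔y, c↔x, and so on (the Atbash cipher).
Reversing it on zov: z↔a, o↔l, v↔e.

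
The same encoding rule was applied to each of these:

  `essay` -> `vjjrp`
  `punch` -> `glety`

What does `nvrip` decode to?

weary

Compare letters: e→v is +17, s→j is +17, s→j is +17 — a constant shift. Each letter is shifted forward by 17 in the alphabet (a Caesar shift of +17).
Reversing it on nvrip: n−17=w, v−17=e, r−17=a, i−17=r, p−17=y.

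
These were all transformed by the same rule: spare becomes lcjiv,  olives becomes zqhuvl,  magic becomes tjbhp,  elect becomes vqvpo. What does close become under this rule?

s(18)→l(11) and p(15)→c(2) fit y≡3x+9 (mod 26); the inverse of 3 mod 26 is 9. Treating letters as 0–25, the rule is x ↦ 3x + 9 (mod 26).
On close: c(2)→3·2+9≡15=p; l(11)→3·11+9≡16=q; o(14)→3·14+9≡25=z; s(18)→3·18+9≡11=l; e(4)→3·4+9≡21=v (all mod 26).

pqzlv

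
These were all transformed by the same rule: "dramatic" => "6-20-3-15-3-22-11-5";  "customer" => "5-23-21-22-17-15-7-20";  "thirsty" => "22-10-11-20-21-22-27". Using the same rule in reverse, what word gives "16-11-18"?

nip

d is letter #4 and maps to 6: an offset of 2. The number is (letter's place in the alphabet, a=1) + 2.
Undoing it on 16-11-18: 16→(16−2)÷1=14=n, 11→(11−2)÷1=9=i, 18→(18−2)÷1=16=p.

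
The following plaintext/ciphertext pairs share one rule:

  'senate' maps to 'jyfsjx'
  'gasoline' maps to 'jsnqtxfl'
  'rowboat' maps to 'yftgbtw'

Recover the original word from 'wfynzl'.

The output letters match the input read backwards, each shifted +5: senate reversed is etanes. Two steps: reverse the string, then apply a Caesar shift of +5.
Reversing it on wfynzl: shift back: w−5=r, f−5=a, y−5=t, n−5=i, z−5=u, l−5=g → ratiug; then reverse → guitar.

guitar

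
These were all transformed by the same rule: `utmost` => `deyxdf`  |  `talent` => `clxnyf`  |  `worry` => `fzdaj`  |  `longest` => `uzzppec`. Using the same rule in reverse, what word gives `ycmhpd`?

Shifts by position in utmost: pos 0: u→d (+9), pos 1: t→e (+11), pos 2: m→y (+12), pos 3: o→x (+9), pos 4: s→d (+11), pos 5: t→f (+12) — repeating every 3. It's a Vigenère-style cipher with numeric key [9,11,12]: position i shifts by key[i mod 3].
Decoding ycmhpd: y−9=p, c−11=r, m−12=a, h−9=y, p−11=e, d−12=r.

prayer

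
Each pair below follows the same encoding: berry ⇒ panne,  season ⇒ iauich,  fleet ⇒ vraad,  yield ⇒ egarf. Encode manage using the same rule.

muhuqa

b(1)→p(15) and e(4)→a(0) fit y≡21x+20 (mod 26); the inverse of 21 mod 26 is 5. Treating letters as 0–25, the rule is x ↦ 21x + 20 (mod 26).
For manage: m(12)→21·12+20≡12=m; a(0)→21·0+20≡20=u; n(13)→21·13+20≡7=h; a(0)→21·0+20≡20=u; g(6)→21·6+20≡16=q; e(4)→21·4+20≡0=a (all mod 26).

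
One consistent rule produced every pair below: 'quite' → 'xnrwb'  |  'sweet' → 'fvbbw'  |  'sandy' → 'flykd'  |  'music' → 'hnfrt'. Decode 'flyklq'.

q(16)→x(23) and u(20)→n(13) fit y≡17x+11 (mod 26); the inverse of 17 mod 26 is 23. This is an affine cipher: with a=0,…,z=25, each position x becomes (17x+11) mod 26.
Reversing it on flyklq: f(5)→23·(5−11)≡18=s; l(11)→23·(11−11)≡0=a; y(24)→23·(24−11)≡13=n; k(10)→23·(10−11)≡3=d; l(11)→23·(11−11)≡0=a; q(16)→23·(16−11)≡11=l (all mod 26).

sandal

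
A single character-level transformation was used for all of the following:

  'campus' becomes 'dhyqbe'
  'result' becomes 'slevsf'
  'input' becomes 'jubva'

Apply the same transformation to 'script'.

tjdjwf

Shifts by position in campus: pos 0: c→d (+1), pos 1: a→h (+7), pos 2: m→y (+12), pos 3: p→q (+1), pos 4: u→b (+7), pos 5: s→e (+12) — repeating every 3. The shifts repeat in a cycle of length 3: positions 0,1,… shift by +1, +7, +12, then the pattern repeats.
On script: s+1=t, c+7=j, r+12=d, i+1=j, p+7=w, t+12=f.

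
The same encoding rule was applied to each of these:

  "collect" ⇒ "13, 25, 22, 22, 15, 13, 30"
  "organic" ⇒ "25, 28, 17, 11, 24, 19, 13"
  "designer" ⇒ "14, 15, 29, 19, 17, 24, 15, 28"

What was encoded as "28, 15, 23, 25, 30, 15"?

remote

c is letter #3 and maps to 13: an offset of 10. The number is (letter's place in the alphabet, a=1) + 10.
Undoing it on 28, 15, 23, 25, 30, 15: 28→(28−10)÷1=18=r, 15→(15−10)÷1=5=e, 23→(23−10)÷1=13=m, 25→(25−10)÷1=15=o, 30→(30−10)÷1=20=t, 15→(15−10)÷1=5=e.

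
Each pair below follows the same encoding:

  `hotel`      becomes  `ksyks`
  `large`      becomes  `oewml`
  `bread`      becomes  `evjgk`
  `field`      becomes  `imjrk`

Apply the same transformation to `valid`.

yeqok

In hotel: h→k is +3, o→s is +4, t→y is +5, e→k is +6 — the shift increases by 1 each position. Each letter shifts forward by (position + 3), i.e. 3, 4, 5, … — the shift grows by one for each successive letter.
For valid: v+3=y, a+4=e, l+5=q, i+6=o, d+7=k.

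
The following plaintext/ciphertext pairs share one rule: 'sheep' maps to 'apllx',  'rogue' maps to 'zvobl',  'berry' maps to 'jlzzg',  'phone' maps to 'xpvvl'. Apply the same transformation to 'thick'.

Two shifts are in play — +7 for a/e/i/o/u, +8 for every other letter.
On thick: t(cons)+8=b, h(cons)+8=p, i(vowel)+7=p, c(cons)+8=k, k(cons)+8=s.

bppks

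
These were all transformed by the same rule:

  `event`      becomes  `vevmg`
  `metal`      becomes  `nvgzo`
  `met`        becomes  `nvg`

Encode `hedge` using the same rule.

svwtv

Each pair mirrors across the alphabet (e↔v, v↔e, e↔v): positions sum to 25. This is the alphabet-reversal cipher (Atbash): a becomes z, b becomes y, etc.
On hedge: h↔s, e↔v, d↔w, g↔t, e↔v.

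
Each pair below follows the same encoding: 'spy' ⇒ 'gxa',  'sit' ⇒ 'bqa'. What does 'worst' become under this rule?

The output letters match the input read backwards, each shifted +8: spy reversed is yps. Read the word backwards and shift each letter +8.
Applying it to worst: reverse → tsrow; then shift: t+8=b, s+8=a, r+8=z, o+8=w, w+8=e.

bazwe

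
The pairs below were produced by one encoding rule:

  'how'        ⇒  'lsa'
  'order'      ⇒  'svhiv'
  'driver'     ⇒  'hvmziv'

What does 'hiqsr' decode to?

demon

It's a constant shift of +4 (ROT4).
Reversing it on hiqsr: h−4=d, i−4=e, q−4=m, s−4=o, r−4=n.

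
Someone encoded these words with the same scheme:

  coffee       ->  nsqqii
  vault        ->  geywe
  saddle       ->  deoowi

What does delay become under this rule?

The shift depends on letter class: consonant c→n is +11, but vowel o→s is +4. Vowels shift forward by 4 and consonants shift forward by 11.
On delay: d(cons)+11=o, e(vowel)+4=i, l(cons)+11=w, a(vowel)+4=e, y(cons)+11=j.

oiwej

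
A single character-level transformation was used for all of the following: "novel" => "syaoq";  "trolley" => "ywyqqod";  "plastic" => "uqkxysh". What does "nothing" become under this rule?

syymssl

The shift depends on letter class: consonant n→s is +5, but vowel o→y is +10. The rule splits by letter class: vowels +10, consonants +5.
For nothing: n(cons)+5=s, o(vowel)+10=y, t(cons)+5=y, h(cons)+5=m, i(vowel)+10=s, n(cons)+5=s, g(cons)+5=l.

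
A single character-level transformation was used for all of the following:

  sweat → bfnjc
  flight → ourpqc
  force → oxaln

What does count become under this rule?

lxdwc

Compare letters: s→b is +9, w→f is +9, e→n is +9 — a constant shift. Each letter is shifted forward by 9 in the alphabet (a Caesar shift of +9).
Applying it to count: c+9=l, o+9=x, u+9=d, n+9=w, t+9=c.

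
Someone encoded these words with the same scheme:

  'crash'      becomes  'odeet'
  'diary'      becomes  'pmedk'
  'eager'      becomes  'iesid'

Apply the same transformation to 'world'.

isdxp

The shift depends on letter class: consonant c→o is +12, but vowel a→e is +4. Vowels shift forward by 4 and consonants shift forward by 12.
Applying it to world: w(cons)+12=i, o(vowel)+4=s, r(cons)+12=d, l(cons)+12=x, d(cons)+12=p.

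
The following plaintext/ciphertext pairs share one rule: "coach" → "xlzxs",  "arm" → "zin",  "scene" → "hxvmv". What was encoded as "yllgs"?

booth

Each pair mirrors across the alphabet (c↔x, o↔l, a↔z): positions sum to 25. This is the alphabet-reversal cipher (Atbash): a becomes z, b becomes y, etc.
Decoding yllgs: y↔b, l↔o, l↔o, g↔t, s↔h.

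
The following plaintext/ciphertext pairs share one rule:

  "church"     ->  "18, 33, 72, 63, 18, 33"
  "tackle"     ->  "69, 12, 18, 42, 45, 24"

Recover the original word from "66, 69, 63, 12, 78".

straw

c(#3)→18 and h(#8)→33: differences scale by 3, so n = 3·pos + 9. The formula is n = 3×(alphabet index, a=1) + 9.
Undoing it on 66, 69, 63, 12, 78: 66→(66−9)÷3=19=s, 69→(69−9)÷3=20=t, 63→(63−9)÷3=18=r, 12→(12−9)÷3=1=a, 78→(78−9)÷3=23=w.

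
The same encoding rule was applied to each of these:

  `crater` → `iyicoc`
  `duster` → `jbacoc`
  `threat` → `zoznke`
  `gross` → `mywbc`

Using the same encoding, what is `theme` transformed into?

In crater: c→i is +6, r→y is +7, a→i is +8, t→c is +9 — the shift increases by 1 each position. Letter i (0-indexed) is shifted by i+6, so successive shifts are 6, 7, 8, ….
Applying it to theme: t+6=z, h+7=o, e+8=m, m+9=v, e+10=o.

zomvo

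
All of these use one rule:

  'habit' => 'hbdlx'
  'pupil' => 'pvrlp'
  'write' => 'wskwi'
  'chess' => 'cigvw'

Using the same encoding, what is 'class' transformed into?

The shift increases by 1 at each position, starting from +0: 0, 1, 2, ….
For class: c+0=c, l+1=m, a+2=c, s+3=v, s+4=w.

cmcvw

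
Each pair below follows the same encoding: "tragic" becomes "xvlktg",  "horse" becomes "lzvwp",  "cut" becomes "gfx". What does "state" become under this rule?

wxlxp

The rule splits by letter class: vowels +11, consonants +4.
Applying it to state: s(cons)+4=w, t(cons)+4=x, a(vowel)+11=l, t(cons)+4=x, e(vowel)+11=p.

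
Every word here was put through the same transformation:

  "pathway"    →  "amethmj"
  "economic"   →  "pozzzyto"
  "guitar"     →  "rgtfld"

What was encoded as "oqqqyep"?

defense

A repeating key of period 2 is used — shifts +11, +12 over and over.
Decoding oqqqyep: o−11=d, q−12=e, q−11=f, q−12=e, y−11=n, e−12=s, p−11=e.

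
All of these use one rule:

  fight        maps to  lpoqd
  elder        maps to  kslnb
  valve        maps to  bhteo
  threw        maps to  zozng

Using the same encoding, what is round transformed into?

xvcwn

Letter i (0-indexed) is shifted by i+6, so successive shifts are 6, 7, 8, ….
Applying it to round: r+6=x, o+7=v, u+8=c, n+9=w, d+10=n.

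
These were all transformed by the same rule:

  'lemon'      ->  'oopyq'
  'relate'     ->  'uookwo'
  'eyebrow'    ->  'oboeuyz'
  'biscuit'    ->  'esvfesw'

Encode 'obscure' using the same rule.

The shift depends on letter class: consonant l→o is +3, but vowel e→o is +10. Two shifts are in play — +10 for a/e/i/o/u, +3 for every other letter.
Applying it to obscure: o(vowel)+10=y, b(cons)+3=e, s(cons)+3=v, c(cons)+3=f, u(vowel)+10=e, r(cons)+3=u, e(vowel)+10=o.

yevfeuo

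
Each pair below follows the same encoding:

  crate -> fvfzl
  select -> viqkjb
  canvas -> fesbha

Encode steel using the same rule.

vxjks

In crate: c→f is +3, r→v is +4, a→f is +5, t→z is +6 — the shift increases by 1 each position. Letter i (0-indexed) is shifted by i+3, so successive shifts are 3, 4, 5, ….
Applying it to steel: s+3=v, t+4=x, e+5=j, e+6=k, l+7=s.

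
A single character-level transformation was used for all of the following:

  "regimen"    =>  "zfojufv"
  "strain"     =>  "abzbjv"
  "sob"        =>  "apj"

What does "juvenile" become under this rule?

The rule splits by letter class: vowels +1, consonants +8.
For juvenile: j(cons)+8=r, u(vowel)+1=v, v(cons)+8=d, e(vowel)+1=f, n(cons)+8=v, i(vowel)+1=j, l(cons)+8=t, e(vowel)+1=f.

rvdfvjtf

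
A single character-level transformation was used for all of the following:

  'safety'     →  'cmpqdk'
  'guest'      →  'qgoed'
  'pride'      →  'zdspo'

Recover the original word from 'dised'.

twist

It's a Vigenère-style cipher with numeric key [10,12]: position i shifts by key[i mod 2].
Undoing it on dised: d−10=t, i−12=w, s−10=i, e−12=s, d−10=t.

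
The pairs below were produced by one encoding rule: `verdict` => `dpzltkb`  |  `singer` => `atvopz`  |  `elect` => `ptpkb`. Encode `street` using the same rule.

abzppb

The rule splits by letter class: vowels +11, consonants +8.
On street: s(cons)+8=a, t(cons)+8=b, r(cons)+8=z, e(vowel)+11=p, e(vowel)+11=p, t(cons)+8=b.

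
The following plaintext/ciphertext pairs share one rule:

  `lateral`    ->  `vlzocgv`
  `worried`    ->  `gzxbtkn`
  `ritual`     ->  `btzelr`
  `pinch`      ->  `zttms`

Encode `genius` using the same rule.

qptsfy

Shifts by position in lateral: pos 0: l→v (+10), pos 1: a→l (+11), pos 2: t→z (+6), pos 3: e→o (+10), pos 4: r→c (+11), pos 5: a→g (+6) — repeating every 3. The shifts repeat in a cycle of length 3: positions 0,1,… shift by +10, +11, +6, then the pattern repeats.
On genius: g+10=q, e+11=p, n+6=t, i+10=s, u+11=f, s+6=y.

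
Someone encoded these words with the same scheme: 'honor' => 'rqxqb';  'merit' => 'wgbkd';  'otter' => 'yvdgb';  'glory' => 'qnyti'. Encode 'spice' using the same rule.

crseo

Shifts by position in honor: pos 0: h→r (+10), pos 1: o→q (+2), pos 2: n→x (+10), pos 3: o→q (+2) — repeating every 2. The shifts repeat in a cycle of length 2: positions 0,1,… shift by +10, +2, then the pattern repeats.
On spice: s+10=c, p+2=r, i+10=s, c+2=e, e+10=o.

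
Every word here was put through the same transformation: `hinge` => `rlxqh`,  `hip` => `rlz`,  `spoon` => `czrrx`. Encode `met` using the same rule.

The shift depends on letter class: consonant h→r is +10, but vowel i→l is +3. Two shifts are in play — +3 for a/e/i/o/u, +10 for every other letter.
On met: m(cons)+10=w, e(vowel)+3=h, t(cons)+10=d.

whd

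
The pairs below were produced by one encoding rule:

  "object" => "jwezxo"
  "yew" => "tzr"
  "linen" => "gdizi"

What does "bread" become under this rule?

wmzvy

Compare letters: o→j is +21, b→w is +21, j→e is +21 — a constant shift. Each letter is shifted forward by 21 in the alphabet (a Caesar shift of +21).
For bread: b+21=w, r+21=m, e+21=z, a+21=v, d+21=y.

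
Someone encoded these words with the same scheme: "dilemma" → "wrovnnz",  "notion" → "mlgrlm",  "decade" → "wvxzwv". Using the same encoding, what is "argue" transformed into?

Each pair mirrors across the alphabet (d↔w, i↔r, l↔o): positions sum to 25. Letters are reflected about the middle of the alphabet (position → 25−position): Atbash.
Applying it to argue: a↔z, r↔i, g↔t, u↔f, e↔v.

zitfv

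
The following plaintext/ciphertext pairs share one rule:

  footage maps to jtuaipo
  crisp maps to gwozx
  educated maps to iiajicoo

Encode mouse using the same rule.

In footage: f→j is +4, o→t is +5, o→u is +6, t→a is +7 — the shift increases by 1 each position. The shift increases by 1 at each position, starting from +4: 4, 5, 6, ….
For mouse: m+4=q, o+5=t, u+6=a, s+7=z, e+8=m.

qtazm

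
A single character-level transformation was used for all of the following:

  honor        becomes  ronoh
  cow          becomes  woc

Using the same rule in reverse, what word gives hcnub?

bunch

The output letters match the input read backwards: honor reversed is ronoh. It's just the letters in reverse order.
Reversing it on hcnub: then reverse → bunch.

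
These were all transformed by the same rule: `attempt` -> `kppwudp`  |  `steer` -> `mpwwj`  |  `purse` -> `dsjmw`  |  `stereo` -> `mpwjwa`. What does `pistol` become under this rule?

a(0)→k(10) and t(19)→p(15) fit y≡3x+10 (mod 26); the inverse of 3 mod 26 is 9. Treating letters as 0–25, the rule is x ↦ 3x + 10 (mod 26).
For pistol: p(15)→3·15+10≡3=d; i(8)→3·8+10≡8=i; s(18)→3·18+10≡12=m; t(19)→3·19+10≡15=p; o(14)→3·14+10≡0=a; l(11)→3·11+10≡17=r (all mod 26).

dimpar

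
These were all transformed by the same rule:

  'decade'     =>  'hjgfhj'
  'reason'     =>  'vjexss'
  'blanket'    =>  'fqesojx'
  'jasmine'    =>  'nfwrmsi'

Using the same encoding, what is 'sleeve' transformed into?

wqijzj

Shifts by position in decade: pos 0: d→h (+4), pos 1: e→j (+5), pos 2: c→g (+4), pos 3: a→f (+5) — repeating every 2. The shifts repeat in a cycle of length 2: positions 0,1,… shift by +4, +5, then the pattern repeats.
For sleeve: s+4=w, l+5=q, e+4=i, e+5=j, v+4=z, e+5=j.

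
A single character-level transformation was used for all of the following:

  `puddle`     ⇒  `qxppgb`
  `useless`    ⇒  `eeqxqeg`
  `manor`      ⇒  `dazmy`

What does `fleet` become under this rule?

fqqxr

The output letters match the input read backwards, each shifted +12: puddle reversed is elddup. Read the word backwards and shift each letter +12.
Applying it to fleet: reverse → teelf; then shift: t+12=f, e+12=q, e+12=q, l+12=x, f+12=r.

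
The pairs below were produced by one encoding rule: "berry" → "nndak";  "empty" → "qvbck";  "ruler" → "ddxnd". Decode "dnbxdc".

Shifts by position in berry: pos 0: b→n (+12), pos 1: e→n (+9), pos 2: r→d (+12), pos 3: r→a (+9) — repeating every 2. A repeating key of period 2 is used — shifts +12, +9 over and over.
Reversing it on dnbxdc: d−12=r, n−9=e, b−12=p, x−9=o, d−12=r, c−9=t.

report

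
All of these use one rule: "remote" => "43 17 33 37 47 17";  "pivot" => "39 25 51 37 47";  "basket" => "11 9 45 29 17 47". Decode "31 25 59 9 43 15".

With a=1..z=26, the number is 2·pos + 7.
Undoing it on 31 25 59 9 43 15: 31→(31−7)÷2=12=l, 25→(25−7)÷2=9=i, 59→(59−7)÷2=26=z, 9→(9−7)÷2=1=a, 43→(43−7)÷2=18=r, 15→(15−7)÷2=4=d.

lizard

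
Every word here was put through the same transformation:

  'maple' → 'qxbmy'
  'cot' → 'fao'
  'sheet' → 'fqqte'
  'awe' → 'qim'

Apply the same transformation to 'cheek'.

The output letters match the input read backwards, each shifted +12: maple reversed is elpam. Read the word backwards and shift each letter +12.
Applying it to cheek: reverse → keehc; then shift: k+12=w, e+12=q, e+12=q, h+12=t, c+12=o.

wqqto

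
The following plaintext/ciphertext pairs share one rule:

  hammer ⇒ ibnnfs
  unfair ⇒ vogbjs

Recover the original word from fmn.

elm

Compare letters: h→i is +1, a→b is +1, m→n is +1 — a constant shift. Each letter is shifted forward by 1 in the alphabet (a Caesar shift of +1).
Decoding fmn: f−1=e, m−1=l, n−1=m.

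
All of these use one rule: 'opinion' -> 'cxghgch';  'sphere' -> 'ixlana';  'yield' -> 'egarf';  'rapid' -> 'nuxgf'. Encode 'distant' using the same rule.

fgiduhd

Treating letters as 0–25, the rule is x ↦ 21x + 20 (mod 26).
For distant: d(3)→21·3+20≡5=f; i(8)→21·8+20≡6=g; s(18)→21·18+20≡8=i; t(19)→21·19+20≡3=d; a(0)→21·0+20≡20=u; n(13)→21·13+20≡7=h; t(19)→21·19+20≡3=d (all mod 26).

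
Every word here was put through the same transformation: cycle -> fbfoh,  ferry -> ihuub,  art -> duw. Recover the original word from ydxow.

Compare letters: c→f is +3, y→b is +3, c→f is +3 — a constant shift. This is a Caesar cipher with shift 3.
Reversing it on ydxow: y−3=v, d−3=a, x−3=u, o−3=l, w−3=t.

vault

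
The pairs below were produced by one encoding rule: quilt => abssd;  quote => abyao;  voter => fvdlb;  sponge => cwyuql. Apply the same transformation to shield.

coslvk

Shifts by position in quilt: pos 0: q→a (+10), pos 1: u→b (+7), pos 2: i→s (+10), pos 3: l→s (+7) — repeating every 2. A repeating key of period 2 is used — shifts +10, +7 over and over.
On shield: s+10=c, h+7=o, i+10=s, e+7=l, l+10=v, d+7=k.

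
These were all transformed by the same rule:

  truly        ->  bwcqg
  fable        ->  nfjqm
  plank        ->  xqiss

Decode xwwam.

Shifts by position in truly: pos 0: t→b (+8), pos 1: r→w (+5), pos 2: u→c (+8), pos 3: l→q (+5) — repeating every 2. The shifts repeat in a cycle of length 2: positions 0,1,… shift by +8, +5, then the pattern repeats.
Decoding xwwam: x−8=p, w−5=r, w−8=o, a−5=v, m−8=e.

prove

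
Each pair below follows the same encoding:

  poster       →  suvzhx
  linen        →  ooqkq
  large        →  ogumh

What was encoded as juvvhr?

Shifts by position in poster: pos 0: p→s (+3), pos 1: o→u (+6), pos 2: s→v (+3), pos 3: t→z (+6) — repeating every 2. It's a Vigenère-style cipher with numeric key [3,6]: position i shifts by key[i mod 2].
Decoding juvvhr: j−3=g, u−6=o, v−3=s, v−6=p, h−3=e, r−6=l.

gospel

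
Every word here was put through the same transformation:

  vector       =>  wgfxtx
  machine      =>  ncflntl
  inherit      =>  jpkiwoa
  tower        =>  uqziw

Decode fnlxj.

elite

In vector: v→w is +1, e→g is +2, c→f is +3, t→x is +4 — the shift increases by 1 each position. The shift increases by 1 at each position, starting from +1: 1, 2, 3, ….
Decoding fnlxj: f−1=e, n−2=l, l−3=i, x−4=t, j−5=e.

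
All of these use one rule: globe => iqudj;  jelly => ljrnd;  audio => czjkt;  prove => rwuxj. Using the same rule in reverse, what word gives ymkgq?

wheel

Shifts by position in globe: pos 0: g→i (+2), pos 1: l→q (+5), pos 2: o→u (+6), pos 3: b→d (+2), pos 4: e→j (+5) — repeating every 3. It's a Vigenère-style cipher with numeric key [2,5,6]: position i shifts by key[i mod 3].
Decoding ymkgq: y−2=w, m−5=h, k−6=e, g−2=e, q−5=l.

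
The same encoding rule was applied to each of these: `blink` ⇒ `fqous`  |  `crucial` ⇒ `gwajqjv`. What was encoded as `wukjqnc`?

species

Each letter shifts forward by (position + 4), i.e. 4, 5, 6, … — the shift grows by one for each successive letter.
Undoing it on wukjqnc: w−4=s, u−5=p, k−6=e, j−7=c, q−8=i, n−9=e, c−10=s.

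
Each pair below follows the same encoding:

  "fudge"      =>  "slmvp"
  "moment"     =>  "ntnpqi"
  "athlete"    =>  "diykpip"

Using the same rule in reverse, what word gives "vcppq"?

f(5)→s(18) and u(20)→l(11) fit y≡3x+3 (mod 26); the inverse of 3 mod 26 is 9. Each letter's alphabet position (a=0..z=25) is mapped through 3·x+3 mod 26 — an affine cipher.
Undoing it on vcppq: v(21)→9·(21−3)≡6=g; c(2)→9·(2−3)≡17=r; p(15)→9·(15−3)≡4=e; p(15)→9·(15−3)≡4=e; q(16)→9·(16−3)≡13=n (all mod 26).

green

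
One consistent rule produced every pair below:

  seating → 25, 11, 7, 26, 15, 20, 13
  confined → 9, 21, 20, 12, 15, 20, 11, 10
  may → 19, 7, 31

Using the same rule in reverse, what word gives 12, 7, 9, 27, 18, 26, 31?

s is letter #19 and maps to 25: an offset of 6. The number is (letter's place in the alphabet, a=1) + 6.
Undoing it on 12, 7, 9, 27, 18, 26, 31: 12→(12−6)÷1=6=f, 7→(7−6)÷1=1=a, 9→(9−6)÷1=3=c, 27→(27−6)÷1=21=u, 18→(18−6)÷1=12=l, 26→(26−6)÷1=20=t, 31→(31−6)÷1=25=y.

faculty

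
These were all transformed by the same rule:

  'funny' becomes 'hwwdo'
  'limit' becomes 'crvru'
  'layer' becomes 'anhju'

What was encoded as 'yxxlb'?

The output letters match the input read backwards, each shifted +9: funny reversed is ynnuf. Two steps: reverse the string, then apply a Caesar shift of +9.
Decoding yxxlb: shift back: y−9=p, x−9=o, x−9=o, l−9=c, b−9=s → poocs; then reverse → scoop.

scoop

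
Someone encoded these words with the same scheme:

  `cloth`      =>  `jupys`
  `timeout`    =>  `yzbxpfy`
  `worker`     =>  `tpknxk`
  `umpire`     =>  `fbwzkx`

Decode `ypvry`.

toast

c(2)→j(9) and l(11)→u(20) fit y≡7x+21 (mod 26); the inverse of 7 mod 26 is 15. This is an affine cipher: with a=0,…,z=25, each position x becomes (7x+21) mod 26.
Decoding ypvry: y(24)→15·(24−21)≡19=t; p(15)→15·(15−21)≡14=o; v(21)→15·(21−21)≡0=a; r(17)→15·(17−21)≡18=s; y(24)→15·(24−21)≡19=t (all mod 26).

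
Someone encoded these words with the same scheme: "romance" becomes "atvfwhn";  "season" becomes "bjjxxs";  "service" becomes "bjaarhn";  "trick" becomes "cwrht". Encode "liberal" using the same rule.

unkjafu

It's a Vigenère-style cipher with numeric key [9,5]: position i shifts by key[i mod 2].
For liberal: l+9=u, i+5=n, b+9=k, e+5=j, r+9=a, a+5=f, l+9=u.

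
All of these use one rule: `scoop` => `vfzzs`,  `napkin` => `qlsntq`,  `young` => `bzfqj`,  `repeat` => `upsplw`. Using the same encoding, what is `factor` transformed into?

ilfwzu

The shift depends on letter class: consonant s→v is +3, but vowel o→z is +11. The rule splits by letter class: vowels +11, consonants +3.
Applying it to factor: f(cons)+3=i, a(vowel)+11=l, c(cons)+3=f, t(cons)+3=w, o(vowel)+11=z, r(cons)+3=u.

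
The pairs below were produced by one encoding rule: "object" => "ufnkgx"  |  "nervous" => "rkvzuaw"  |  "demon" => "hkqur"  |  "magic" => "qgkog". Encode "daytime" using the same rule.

Two shifts are in play — +6 for a/e/i/o/u, +4 for every other letter.
For daytime: d(cons)+4=h, a(vowel)+6=g, y(cons)+4=c, t(cons)+4=x, i(vowel)+6=o, m(cons)+4=q, e(vowel)+6=k.

hgcxoqk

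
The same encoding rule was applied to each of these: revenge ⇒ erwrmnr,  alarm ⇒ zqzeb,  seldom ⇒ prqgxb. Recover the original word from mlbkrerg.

numbered

r(17)→e(4) and e(4)→r(17) fit y≡11x+25 (mod 26); the inverse of 11 mod 26 is 19. This is an affine cipher: with a=0,…,z=25, each position x becomes (11x+25) mod 26.
Undoing it on mlbkrerg: m(12)→19·(12−25)≡13=n; l(11)→19·(11−25)≡20=u; b(1)→19·(1−25)≡12=m; k(10)→19·(10−25)≡1=b; r(17)→19·(17−25)≡4=e; e(4)→19·(4−25)≡17=r; r(17)→19·(17−25)≡4=e; g(6)→19·(6−25)≡3=d (all mod 26).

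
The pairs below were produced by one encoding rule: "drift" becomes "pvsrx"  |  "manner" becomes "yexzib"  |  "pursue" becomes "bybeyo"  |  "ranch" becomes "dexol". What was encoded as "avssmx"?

origin

Shifts by position in drift: pos 0: d→p (+12), pos 1: r→v (+4), pos 2: i→s (+10), pos 3: f→r (+12), pos 4: t→x (+4) — repeating every 3. A repeating key of period 3 is used — shifts +12, +4, +10 over and over.
Decoding avssmx: a−12=o, v−4=r, s−10=i, s−12=g, m−4=i, x−10=n.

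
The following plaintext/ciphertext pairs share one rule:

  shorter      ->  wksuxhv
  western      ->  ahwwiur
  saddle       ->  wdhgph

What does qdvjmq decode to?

Shifts by position in shorter: pos 0: s→w (+4), pos 1: h→k (+3), pos 2: o→s (+4), pos 3: r→u (+3) — repeating every 2. The shifts repeat in a cycle of length 2: positions 0,1,… shift by +4, +3, then the pattern repeats.
Undoing it on qdvjmq: q−4=m, d−3=a, v−4=r, j−3=g, m−4=i, q−3=n.

margin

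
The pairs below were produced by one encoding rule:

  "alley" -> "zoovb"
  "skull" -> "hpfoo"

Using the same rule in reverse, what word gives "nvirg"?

Each pair mirrors across the alphabet (a↔z, l↔o, l↔o): positions sum to 25. This is the alphabet-reversal cipher (Atbash): a becomes z, b becomes y, etc.
Decoding nvirg: n↔m, v↔e, i↔r, r↔i, g↔t.

merit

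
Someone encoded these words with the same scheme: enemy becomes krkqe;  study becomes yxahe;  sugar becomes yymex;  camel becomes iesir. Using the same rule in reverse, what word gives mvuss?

groom

The shifts repeat in a cycle of length 2: positions 0,1,… shift by +6, +4, then the pattern repeats.
Reversing it on mvuss: m−6=g, v−4=r, u−6=o, s−4=o, s−6=m.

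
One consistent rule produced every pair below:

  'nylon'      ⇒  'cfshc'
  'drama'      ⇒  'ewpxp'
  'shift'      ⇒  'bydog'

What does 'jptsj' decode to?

n(13)→c(2) and y(24)→f(5) fit y≡5x+15 (mod 26); the inverse of 5 mod 26 is 21. Treating letters as 0–25, the rule is x ↦ 5x + 15 (mod 26).
Undoing it on jptsj: j(9)→21·(9−15)≡4=e; p(15)→21·(15−15)≡0=a; t(19)→21·(19−15)≡6=g; s(18)→21·(18−15)≡11=l; j(9)→21·(9−15)≡4=e (all mod 26).

eagle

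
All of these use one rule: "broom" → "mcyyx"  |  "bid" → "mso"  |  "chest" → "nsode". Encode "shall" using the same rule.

The shift depends on letter class: consonant b→m is +11, but vowel o→y is +10. The rule splits by letter class: vowels +10, consonants +11.
Applying it to shall: s(cons)+11=d, h(cons)+11=s, a(vowel)+10=k, l(cons)+11=w, l(cons)+11=w.

dskww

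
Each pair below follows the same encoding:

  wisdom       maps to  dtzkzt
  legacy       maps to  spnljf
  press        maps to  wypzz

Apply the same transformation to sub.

Vowels shift forward by 11 and consonants shift forward by 7.
On sub: s(cons)+7=z, u(vowel)+11=f, b(cons)+7=i.

zfi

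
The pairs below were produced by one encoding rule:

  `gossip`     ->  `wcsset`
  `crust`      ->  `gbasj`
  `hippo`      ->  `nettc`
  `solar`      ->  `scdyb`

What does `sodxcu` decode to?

seldom

g(6)→w(22) and o(14)→c(2) fit y≡17x+24 (mod 26); the inverse of 17 mod 26 is 23. Each letter's alphabet position (a=0..z=25) is mapped through 17·x+24 mod 26 — an affine cipher.
Reversing it on sodxcu: s(18)→23·(18−24)≡18=s; o(14)→23·(14−24)≡4=e; d(3)→23·(3−24)≡11=l; x(23)→23·(23−24)≡3=d; c(2)→23·(2−24)≡14=o; u(20)→23·(20−24)≡12=m (all mod 26).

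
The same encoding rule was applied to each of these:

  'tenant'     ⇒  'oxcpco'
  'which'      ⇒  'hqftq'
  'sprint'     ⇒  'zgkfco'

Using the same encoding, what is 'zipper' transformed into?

afggxk

t(19)→o(14) and e(4)→x(23) fit y≡15x+15 (mod 26); the inverse of 15 mod 26 is 7. This is an affine cipher: with a=0,…,z=25, each position x becomes (15x+15) mod 26.
On zipper: z(25)→15·25+15≡0=a; i(8)→15·8+15≡5=f; p(15)→15·15+15≡6=g; p(15)→15·15+15≡6=g; e(4)→15·4+15≡23=x; r(17)→15·17+15≡10=k (all mod 26).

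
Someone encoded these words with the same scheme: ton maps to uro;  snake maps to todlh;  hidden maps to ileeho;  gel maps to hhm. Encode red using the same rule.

The shift depends on letter class: consonant t→u is +1, but vowel o→r is +3. The rule splits by letter class: vowels +3, consonants +1.
On red: r(cons)+1=s, e(vowel)+3=h, d(cons)+1=e.

she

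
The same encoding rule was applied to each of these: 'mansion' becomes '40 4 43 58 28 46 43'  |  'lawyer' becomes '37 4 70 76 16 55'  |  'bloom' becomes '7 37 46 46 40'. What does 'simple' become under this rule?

58 28 40 49 37 16

m(#13)→40 and a(#1)→4: differences scale by 3, so n = 3·pos + 1. Each letter becomes 3×(its alphabet position, a=1..z=26) + 1.
On simple: s=19→58, i=9→28, m=13→40, p=16→49, l=12→37, e=5→16.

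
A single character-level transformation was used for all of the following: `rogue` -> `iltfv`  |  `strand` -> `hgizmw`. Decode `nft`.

Each pair mirrors across the alphabet (r↔i, o↔l, g↔t): positions sum to 25. This is the alphabet-reversal cipher (Atbash): a becomes z, b becomes y, etc.
Reversing it on nft: n↔m, f↔u, t↔g.

mug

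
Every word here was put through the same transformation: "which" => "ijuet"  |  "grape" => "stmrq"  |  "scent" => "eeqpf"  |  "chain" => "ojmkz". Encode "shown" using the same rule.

ejayz

Shifts by position in which: pos 0: w→i (+12), pos 1: h→j (+2), pos 2: i→u (+12), pos 3: c→e (+2) — repeating every 2. It's a Vigenère-style cipher with numeric key [12,2]: position i shifts by key[i mod 2].
On shown: s+12=e, h+2=j, o+12=a, w+2=y, n+12=z.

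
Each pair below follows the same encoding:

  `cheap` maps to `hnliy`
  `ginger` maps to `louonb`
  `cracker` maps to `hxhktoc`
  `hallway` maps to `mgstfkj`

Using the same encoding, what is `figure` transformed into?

In cheap: c→h is +5, h→n is +6, e→l is +7, a→i is +8 — the shift increases by 1 each position. Letter i (0-indexed) is shifted by i+5, so successive shifts are 5, 6, 7, ….
Applying it to figure: f+5=k, i+6=o, g+7=n, u+8=c, r+9=a, e+10=o.

koncao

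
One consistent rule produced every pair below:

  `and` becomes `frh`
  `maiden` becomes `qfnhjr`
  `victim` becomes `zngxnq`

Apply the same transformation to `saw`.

The shift depends on letter class: consonant n→r is +4, but vowel a→f is +5. The rule splits by letter class: vowels +5, consonants +4.
On saw: s(cons)+4=w, a(vowel)+5=f, w(cons)+4=a.

wfa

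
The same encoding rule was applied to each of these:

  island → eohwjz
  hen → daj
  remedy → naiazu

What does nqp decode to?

rut

Compare letters: i→e is +22, s→o is +22, l→h is +22 — a constant shift. Each letter is shifted forward by 22 in the alphabet (a Caesar shift of +22).
Reversing it on nqp: n−22=r, q−22=u, p−22=t.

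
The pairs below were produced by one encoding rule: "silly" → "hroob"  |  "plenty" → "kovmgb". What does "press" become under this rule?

kivhh

Each pair mirrors across the alphabet (s↔h, i↔r, l↔o): positions sum to 25. Letters are reflected about the middle of the alphabet (position → 25−position): Atbash.
On press: p↔k, r↔i, e↔v, s↔h, s↔h.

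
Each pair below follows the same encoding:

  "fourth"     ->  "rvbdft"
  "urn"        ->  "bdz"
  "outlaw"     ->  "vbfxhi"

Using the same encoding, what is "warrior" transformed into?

Two shifts are in play — +7 for a/e/i/o/u, +12 for every other letter.
On warrior: w(cons)+12=i, a(vowel)+7=h, r(cons)+12=d, r(cons)+12=d, i(vowel)+7=p, o(vowel)+7=v, r(cons)+12=d.

ihddpvd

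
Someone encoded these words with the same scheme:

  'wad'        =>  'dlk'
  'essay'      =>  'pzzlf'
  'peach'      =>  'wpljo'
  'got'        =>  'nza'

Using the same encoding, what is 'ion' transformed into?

tzu

The shift depends on letter class: consonant w→d is +7, but vowel a→l is +11. Two shifts are in play — +11 for a/e/i/o/u, +7 for every other letter.
Applying it to ion: i(vowel)+11=t, o(vowel)+11=z, n(cons)+7=u.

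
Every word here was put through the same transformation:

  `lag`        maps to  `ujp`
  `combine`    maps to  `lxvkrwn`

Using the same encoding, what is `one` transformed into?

xwn

Compare letters: l→u is +9, a→j is +9, g→p is +9 — a constant shift. It's a constant shift of +9 (ROT9).
Applying it to one: o+9=x, n+9=w, e+9=n.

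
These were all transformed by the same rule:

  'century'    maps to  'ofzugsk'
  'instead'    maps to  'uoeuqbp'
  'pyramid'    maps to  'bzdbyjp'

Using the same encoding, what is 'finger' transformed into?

rjzhqs

It's a Vigenère-style cipher with numeric key [12,1]: position i shifts by key[i mod 2].
For finger: f+12=r, i+1=j, n+12=z, g+1=h, e+12=q, r+1=s.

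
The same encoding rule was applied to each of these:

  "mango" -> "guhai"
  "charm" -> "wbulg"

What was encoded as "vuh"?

Each letter is shifted forward by 20 in the alphabet (a Caesar shift of +20).
Decoding vuh: v−20=b, u−20=a, h−20=n.

ban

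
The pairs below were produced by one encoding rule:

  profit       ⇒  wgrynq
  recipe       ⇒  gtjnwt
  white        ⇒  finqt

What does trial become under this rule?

qgnzc

p(15)→w(22) and r(17)→g(6) fit y≡5x+25 (mod 26); the inverse of 5 mod 26 is 21. This is an affine cipher: with a=0,…,z=25, each position x becomes (5x+25) mod 26.
For trial: t(19)→5·19+25≡16=q; r(17)→5·17+25≡6=g; i(8)→5·8+25≡13=n; a(0)→5·0+25≡25=z; l(11)→5·11+25≡2=c (all mod 26).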